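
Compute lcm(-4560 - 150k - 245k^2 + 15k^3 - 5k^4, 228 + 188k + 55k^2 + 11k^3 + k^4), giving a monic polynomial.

10944 + 7656k + 1740k^2 + 386k^3 + 37k^4 + 5k^5 + k^6

Euclidean algorithm in ℚ[k]:
  -5k^4 + 15k^3 - 245k^2 - 150k - 4560 = (-5)(k^4 + 11k^3 + 55k^2 + 188k + 228) + (70k^3 + 30k^2 + 790k - 3420)
  k^4 + 11k^3 + 55k^2 + 188k + 228 = ((1/70)k + 37/245)(70k^3 + 30k^2 + 790k - 3420) + ((1920/49)k^2 + (5760/49)k + 36480/49)
  70k^3 + 30k^2 + 790k - 3420 = ((343/192)k - 147/32)((1920/49)k^2 + (5760/49)k + 36480/49) + (0)
Last nonzero remainder: (1920/49)k^2 + (5760/49)k + 36480/49. Dividing through by 1920/49 gives the monic gcd k^2 + 3k + 19.
Then lcm(f, g) = f·g / gcd(f, g); expanding and making the result monic gives the answer.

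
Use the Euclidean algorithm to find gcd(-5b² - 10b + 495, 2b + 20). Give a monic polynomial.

1

By polynomial division,
  -5b² - 10b + 495 = (-(5/2)b + 20)(2b + 20) + (95)
  2b + 20 = ((2/95)b + 4/19)(95) + (0)
The last nonzero remainder is the constant 95, so the polynomials are coprime and gcd = 1.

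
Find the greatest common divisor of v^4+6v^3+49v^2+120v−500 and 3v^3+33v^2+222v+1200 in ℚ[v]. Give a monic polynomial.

Repeated division with remainder:
  v^4+6v^3+49v^2+120v−500 = ((1/3)v−5/3)(3v^3+33v^2+222v+1200) + (30v^2+90v+1500)
  3v^3+33v^2+222v+1200 = ((1/10)v+4/5)(30v^2+90v+1500) + (0)
Last nonzero remainder: 30v^2+90v+1500. Dividing through by 30 gives the monic gcd v^2+3v+50.

v^2+3v+50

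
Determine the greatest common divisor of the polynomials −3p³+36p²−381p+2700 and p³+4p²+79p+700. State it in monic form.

p²−3p+100

Apply the Euclidean algorithm:
  −3p³+36p²−381p+2700 = (−3)(p³+4p²+79p+700) + (48p²−144p+4800)
  p³+4p²+79p+700 = ((1/48)p+7/48)(48p²−144p+4800) + (0)
Last nonzero remainder: 48p²−144p+4800. Dividing through by 48 gives the monic gcd p²−3p+100.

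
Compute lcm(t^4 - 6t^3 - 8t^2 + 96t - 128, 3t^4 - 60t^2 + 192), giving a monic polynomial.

Repeated division with remainder:
  t^4 - 6t^3 - 8t^2 + 96t - 128 = (1/3)(3t^4 - 60t^2 + 192) + (-6t^3 + 12t^2 + 96t - 192)
  3t^4 - 60t^2 + 192 = (-(1/2)t - 1)(-6t^3 + 12t^2 + 96t - 192) + (0)
Last nonzero remainder: -6t^3 + 12t^2 + 96t - 192. Dividing through by -6 gives the monic gcd t^3 - 2t^2 - 16t + 32.
Then lcm(f, g) = f·g / gcd(f, g); expanding and making the result monic gives the answer.

t^5 - 4t^4 - 20t^3 + 80t^2 + 64t - 256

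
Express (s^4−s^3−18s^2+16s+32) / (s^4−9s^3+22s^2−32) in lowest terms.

(s+4)/(s−4)

By polynomial division,
  s^4−s^3−18s^2+16s+32 = (s^4−9s^3+22s^2−32) + (8s^3−40s^2+16s+64)
  s^4−9s^3+22s^2−32 = ((1/8)s−1/2)(8s^3−40s^2+16s+64) + (0)
Last nonzero remainder: 8s^3−40s^2+16s+64. Dividing through by 8 gives the monic gcd s^3−5s^2+2s+8.
Cancel s^3−5s^2+2s+8 from numerator and denominator to get the reduced form.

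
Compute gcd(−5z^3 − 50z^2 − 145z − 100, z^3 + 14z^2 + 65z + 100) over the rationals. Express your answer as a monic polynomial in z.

z^2 + 9z + 20

Euclidean algorithm in ℚ[z]:
  −5z^3 − 50z^2 − 145z − 100 = (−5)(z^3 + 14z^2 + 65z + 100) + (20z^2 + 180z + 400)
  z^3 + 14z^2 + 65z + 100 = ((1/20)z + 1/4)(20z^2 + 180z + 400) + (0)
Last nonzero remainder: 20z^2 + 180z + 400. Dividing through by 20 gives the monic gcd z^2 + 9z + 20.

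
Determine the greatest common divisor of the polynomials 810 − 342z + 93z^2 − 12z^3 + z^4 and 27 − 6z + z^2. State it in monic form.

Apply the Euclidean algorithm:
  z^4 − 12z^3 + 93z^2 − 342z + 810 = (z^2 − 6z + 30)(z^2 − 6z + 27) + (0)
The last nonzero remainder z^2 − 6z + 27 is already monic.

27 − 6z + z^2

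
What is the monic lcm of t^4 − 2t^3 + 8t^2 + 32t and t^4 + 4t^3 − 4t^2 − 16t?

t^6 − 4t^4 + 64t^3 − 256t

By polynomial division,
  t^4 − 2t^3 + 8t^2 + 32t = (t^4 + 4t^3 − 4t^2 − 16t) + (−6t^3 + 12t^2 + 48t)
  t^4 + 4t^3 − 4t^2 − 16t = (−(1/6)t − 1)(−6t^3 + 12t^2 + 48t) + (16t^2 + 32t)
  −6t^3 + 12t^2 + 48t = (−(3/8)t + 3/2)(16t^2 + 32t) + (0)
Last nonzero remainder: 16t^2 + 32t. Dividing through by 16 gives the monic gcd t^2 + 2t.
Then lcm(f, g) = f·g / gcd(f, g); expanding and making the result monic gives the answer.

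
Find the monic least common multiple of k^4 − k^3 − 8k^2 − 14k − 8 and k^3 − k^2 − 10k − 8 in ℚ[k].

k^5 + k^4 − 10k^3 − 30k^2 − 36k − 16

Apply the Euclidean algorithm:
  k^4 − k^3 − 8k^2 − 14k − 8 = (k)(k^3 − k^2 − 10k − 8) + (2k^2 − 6k − 8)
  k^3 − k^2 − 10k − 8 = ((1/2)k + 1)(2k^2 − 6k − 8) + (0)
Last nonzero remainder: 2k^2 − 6k − 8. Dividing through by 2 gives the monic gcd k^2 − 3k − 4.
Then lcm(f, g) = f·g / gcd(f, g); expanding and making the result monic gives the answer.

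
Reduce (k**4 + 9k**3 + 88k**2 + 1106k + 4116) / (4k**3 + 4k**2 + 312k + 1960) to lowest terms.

By polynomial division,
  k**4 + 9k**3 + 88k**2 + 1106k + 4116 = ((1/4)k + 2)(4k**3 + 4k**2 + 312k + 1960) + (2k**2 - 8k + 196)
  4k**3 + 4k**2 + 312k + 1960 = (2k + 10)(2k**2 - 8k + 196) + (0)
Last nonzero remainder: 2k**2 - 8k + 196. Dividing through by 2 gives the monic gcd k**2 - 4k + 98.
Cancel k**2 - 4k + 98 from numerator and denominator to get the reduced form.

(k**2 + 13k + 42)/(4k + 20)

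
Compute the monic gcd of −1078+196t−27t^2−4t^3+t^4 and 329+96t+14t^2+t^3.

7+t

Apply the Euclidean algorithm:
  t^4−4t^3−27t^2+196t−1078 = (t−18)(t^3+14t^2+96t+329) + (129t^2+1595t+4844)
  t^3+14t^2+96t+329 = ((1/129)t+211/16641)(129t^2+1595t+4844) + ((636115/16641)t+4452805/16641)
  129t^2+1595t+4844 = ((2146689/636115)t+11515572/636115)((636115/16641)t+4452805/16641) + (0)
Last nonzero remainder: (636115/16641)t+4452805/16641. Dividing through by 636115/16641 gives the monic gcd t+7.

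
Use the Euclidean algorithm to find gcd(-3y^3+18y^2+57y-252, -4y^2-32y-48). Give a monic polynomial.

Euclidean algorithm in ℚ[y]:
  -3y^3+18y^2+57y-252 = ((3/4)y-21/2)(-4y^2-32y-48) + (-243y-756)
  -4y^2-32y-48 = ((4/243)y+176/2187)(-243y-756) + (1040/81)
  -243y-756 = (-(19683/1040)y-15309/260)(1040/81) + (0)
The last nonzero remainder is the constant 1040/81, so the polynomials are coprime and gcd = 1.

1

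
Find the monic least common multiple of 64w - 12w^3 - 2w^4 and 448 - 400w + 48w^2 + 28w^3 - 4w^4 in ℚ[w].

-448w + 288w^2 + 52w^3 - 40w^4 - 3w^5 + w^6

Repeated division with remainder:
  -2w^4 - 12w^3 + 64w = (1/2)(-4w^4 + 28w^3 + 48w^2 - 400w + 448) + (-26w^3 - 24w^2 + 264w - 224)
  -4w^4 + 28w^3 + 48w^2 - 400w + 448 = ((2/13)w - 206/169)(-26w^3 - 24w^2 + 264w - 224) + (-(3696/169)w^2 - (7392/169)w + 29568/169)
  -26w^3 - 24w^2 + 264w - 224 = ((2197/1848)w - 169/132)(-(3696/169)w^2 - (7392/169)w + 29568/169) + (0)
Last nonzero remainder: -(3696/169)w^2 - (7392/169)w + 29568/169. Dividing through by -3696/169 gives the monic gcd w^2 + 2w - 8.
Then lcm(f, g) = f·g / gcd(f, g); expanding and making the result monic gives the answer.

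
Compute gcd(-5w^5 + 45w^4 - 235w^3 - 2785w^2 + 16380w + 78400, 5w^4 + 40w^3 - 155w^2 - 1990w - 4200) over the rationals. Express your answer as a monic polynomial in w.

By polynomial division,
  -5w^5 + 45w^4 - 235w^3 - 2785w^2 + 16380w + 78400 = (-w + 17)(5w^4 + 40w^3 - 155w^2 - 1990w - 4200) + (-1070w^3 - 2140w^2 + 46010w + 149800)
  5w^4 + 40w^3 - 155w^2 - 1990w - 4200 = (-(1/214)w - 3/107)(-1070w^3 - 2140w^2 + 46010w + 149800) + (0)
Last nonzero remainder: -1070w^3 - 2140w^2 + 46010w + 149800. Dividing through by -1070 gives the monic gcd w^3 + 2w^2 - 43w - 140.

w^3 + 2w^2 - 43w - 140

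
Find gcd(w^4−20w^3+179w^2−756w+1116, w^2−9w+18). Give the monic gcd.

w^2−9w+18

Repeated division with remainder:
  w^4−20w^3+179w^2−756w+1116 = (w^2−11w+62)(w^2−9w+18) + (0)
The last nonzero remainder w^2−9w+18 is already monic.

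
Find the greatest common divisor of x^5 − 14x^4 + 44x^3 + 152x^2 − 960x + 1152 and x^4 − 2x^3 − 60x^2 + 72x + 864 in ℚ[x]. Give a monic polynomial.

Apply the Euclidean algorithm:
  x^5 − 14x^4 + 44x^3 + 152x^2 − 960x + 1152 = (x − 12)(x^4 − 2x^3 − 60x^2 + 72x + 864) + (80x^3 − 640x^2 − 960x + 11520)
  x^4 − 2x^3 − 60x^2 + 72x + 864 = ((1/80)x + 3/40)(80x^3 − 640x^2 − 960x + 11520) + (0)
Last nonzero remainder: 80x^3 − 640x^2 − 960x + 11520. Dividing through by 80 gives the monic gcd x^3 − 8x^2 − 12x + 144.

x^3 − 8x^2 − 12x + 144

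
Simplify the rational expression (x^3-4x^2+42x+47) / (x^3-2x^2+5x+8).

Apply the Euclidean algorithm:
  x^3-4x^2+42x+47 = (x^3-2x^2+5x+8) + (-2x^2+37x+39)
  x^3-2x^2+5x+8 = (-(1/2)x-33/4)(-2x^2+37x+39) + ((1319/4)x+1319/4)
  -2x^2+37x+39 = (-(8/1319)x+156/1319)((1319/4)x+1319/4) + (0)
Last nonzero remainder: (1319/4)x+1319/4. Dividing through by 1319/4 gives the monic gcd x+1.
Cancel x+1 from numerator and denominator to get the reduced form.

(x^2-5x+47)/(x^2-3x+8)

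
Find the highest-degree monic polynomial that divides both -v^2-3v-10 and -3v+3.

1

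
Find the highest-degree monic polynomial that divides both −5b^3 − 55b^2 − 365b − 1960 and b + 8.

Apply the Euclidean algorithm:
  −5b^3 − 55b^2 − 365b − 1960 = (−5b^2 − 15b − 245)(b + 8) + (0)
The last nonzero remainder b + 8 is already monic.

b + 8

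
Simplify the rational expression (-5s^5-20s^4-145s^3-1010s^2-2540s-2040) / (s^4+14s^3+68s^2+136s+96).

Repeated division with remainder:
  -5s^5-20s^4-145s^3-1010s^2-2540s-2040 = (-5s+50)(s^4+14s^3+68s^2+136s+96) + (-505s^3-3730s^2-8860s-6840)
  s^4+14s^3+68s^2+136s+96 = (-(1/505)s-668/51005)(-505s^3-3730s^2-8860s-6840) + ((16368/10201)s^2+(65472/10201)s+65472/10201)
  -505s^3-3730s^2-8860s-6840 = (-(5151505/16368)s-2907285/2728)((16368/10201)s^2+(65472/10201)s+65472/10201) + (0)
Last nonzero remainder: (16368/10201)s^2+(65472/10201)s+65472/10201. Dividing through by 16368/10201 gives the monic gcd s^2+4s+4.
Cancel s^2+4s+4 from numerator and denominator to get the reduced form.

(-5s^3-125s-510)/(s^2+10s+24)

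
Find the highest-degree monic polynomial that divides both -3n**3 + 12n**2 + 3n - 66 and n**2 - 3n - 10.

n + 2

By polynomial division,
  -3n**3 + 12n**2 + 3n - 66 = (-3n + 3)(n**2 - 3n - 10) + (-18n - 36)
  n**2 - 3n - 10 = (-(1/18)n + 5/18)(-18n - 36) + (0)
Last nonzero remainder: -18n - 36. Dividing through by -18 gives the monic gcd n + 2.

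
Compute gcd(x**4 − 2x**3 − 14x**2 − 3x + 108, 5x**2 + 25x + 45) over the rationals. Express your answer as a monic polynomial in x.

x**2 + 5x + 9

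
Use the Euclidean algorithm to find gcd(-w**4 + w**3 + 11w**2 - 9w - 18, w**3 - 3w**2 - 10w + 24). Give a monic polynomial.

w**2 + w - 6

Apply the Euclidean algorithm:
  -w**4 + w**3 + 11w**2 - 9w - 18 = (-w - 2)(w**3 - 3w**2 - 10w + 24) + (-5w**2 - 5w + 30)
  w**3 - 3w**2 - 10w + 24 = (-(1/5)w + 4/5)(-5w**2 - 5w + 30) + (0)
Last nonzero remainder: -5w**2 - 5w + 30. Dividing through by -5 gives the monic gcd w**2 + w - 6.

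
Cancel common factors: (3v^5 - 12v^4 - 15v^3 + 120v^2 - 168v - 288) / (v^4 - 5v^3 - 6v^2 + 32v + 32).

(3v^3 - 3v^2 - 12v + 72)/(v^2 - 2v - 8)

By polynomial division,
  3v^5 - 12v^4 - 15v^3 + 120v^2 - 168v - 288 = (3v + 3)(v^4 - 5v^3 - 6v^2 + 32v + 32) + (18v^3 + 42v^2 - 360v - 384)
  v^4 - 5v^3 - 6v^2 + 32v + 32 = ((1/18)v - 11/27)(18v^3 + 42v^2 - 360v - 384) + ((280/9)v^2 - (280/3)v - 1120/9)
  18v^3 + 42v^2 - 360v - 384 = ((81/140)v + 108/35)((280/9)v^2 - (280/3)v - 1120/9) + (0)
Last nonzero remainder: (280/9)v^2 - (280/3)v - 1120/9. Dividing through by 280/9 gives the monic gcd v^2 - 3v - 4.
Cancel v^2 - 3v - 4 from numerator and denominator to get the reduced form.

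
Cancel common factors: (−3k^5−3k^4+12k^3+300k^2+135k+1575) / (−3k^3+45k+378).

(k^3−5k^2+5k−25)/(k−6)

Euclidean algorithm in ℚ[k]:
  −3k^5−3k^4+12k^3+300k^2+135k+1575 = (k^2+k+11)(−3k^3+45k+378) + (−123k^2−738k−2583)
  −3k^3+45k+378 = ((1/41)k−6/41)(−123k^2−738k−2583) + (0)
Last nonzero remainder: −123k^2−738k−2583. Dividing through by −123 gives the monic gcd k^2+6k+21.
Cancel k^2+6k+21 from numerator and denominator to get the reduced form.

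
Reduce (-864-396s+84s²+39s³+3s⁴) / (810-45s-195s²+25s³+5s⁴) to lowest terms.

Apply the Euclidean algorithm:
  3s⁴+39s³+84s²-396s-864 = (3/5)(5s⁴+25s³-195s²-45s+810) + (24s³+201s²-369s-1350)
  5s⁴+25s³-195s²-45s+810 = ((5/24)s-45/64)(24s³+201s²-369s-1350) + ((1485/64)s²-(1485/64)s-4455/32)
  24s³+201s²-369s-1350 = ((512/495)s+320/33)((1485/64)s²-(1485/64)s-4455/32) + (0)
Last nonzero remainder: (1485/64)s²-(1485/64)s-4455/32. Dividing through by 1485/64 gives the monic gcd s²-s-6.
Cancel s²-s-6 from numerator and denominator to get the reduced form.

(144+42s+3s²)/(-135+30s+5s²)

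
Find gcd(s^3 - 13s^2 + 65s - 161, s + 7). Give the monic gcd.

By polynomial division,
  s^3 - 13s^2 + 65s - 161 = (s^2 - 20s + 205)(s + 7) + (-1596)
  s + 7 = (-(1/1596)s - 1/228)(-1596) + (0)
The last nonzero remainder is the constant -1596, so the polynomials are coprime and gcd = 1.

1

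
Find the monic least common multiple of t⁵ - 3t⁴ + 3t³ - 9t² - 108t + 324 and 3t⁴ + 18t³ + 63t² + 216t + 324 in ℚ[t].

By polynomial division,
  t⁵ - 3t⁴ + 3t³ - 9t² - 108t + 324 = ((1/3)t - 3)(3t⁴ + 18t³ + 63t² + 216t + 324) + (36t³ + 108t² + 432t + 1296)
  3t⁴ + 18t³ + 63t² + 216t + 324 = ((1/12)t + 1/4)(36t³ + 108t² + 432t + 1296) + (0)
Last nonzero remainder: 36t³ + 108t² + 432t + 1296. Dividing through by 36 gives the monic gcd t³ + 3t² + 12t + 36.
Then lcm(f, g) = f·g / gcd(f, g); expanding and making the result monic gives the answer.

t⁶ - 6t⁴ - 135t² + 972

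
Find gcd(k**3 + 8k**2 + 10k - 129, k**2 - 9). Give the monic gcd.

k - 3

By polynomial division,
  k**3 + 8k**2 + 10k - 129 = (k + 8)(k**2 - 9) + (19k - 57)
  k**2 - 9 = ((1/19)k + 3/19)(19k - 57) + (0)
Last nonzero remainder: 19k - 57. Dividing through by 19 gives the monic gcd k - 3.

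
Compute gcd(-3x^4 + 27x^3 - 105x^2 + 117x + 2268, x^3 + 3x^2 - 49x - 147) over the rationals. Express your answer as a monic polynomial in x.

By polynomial division,
  -3x^4 + 27x^3 - 105x^2 + 117x + 2268 = (-3x + 36)(x^3 + 3x^2 - 49x - 147) + (-360x^2 + 1440x + 7560)
  x^3 + 3x^2 - 49x - 147 = (-(1/360)x - 7/360)(-360x^2 + 1440x + 7560) + (0)
Last nonzero remainder: -360x^2 + 1440x + 7560. Dividing through by -360 gives the monic gcd x^2 - 4x - 21.

x^2 - 4x - 21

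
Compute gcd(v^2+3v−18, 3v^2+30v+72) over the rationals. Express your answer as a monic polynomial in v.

Repeated division with remainder:
  v^2+3v−18 = (1/3)(3v^2+30v+72) + (−7v−42)
  3v^2+30v+72 = (−(3/7)v−12/7)(−7v−42) + (0)
Last nonzero remainder: −7v−42. Dividing through by −7 gives the monic gcd v+6.

v+6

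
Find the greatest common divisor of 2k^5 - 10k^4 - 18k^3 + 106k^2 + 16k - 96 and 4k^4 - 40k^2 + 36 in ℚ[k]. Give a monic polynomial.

k^3 + 3k^2 - k - 3

Euclidean algorithm in ℚ[k]:
  2k^5 - 10k^4 - 18k^3 + 106k^2 + 16k - 96 = ((1/2)k - 5/2)(4k^4 - 40k^2 + 36) + (2k^3 + 6k^2 - 2k - 6)
  4k^4 - 40k^2 + 36 = (2k - 6)(2k^3 + 6k^2 - 2k - 6) + (0)
Last nonzero remainder: 2k^3 + 6k^2 - 2k - 6. Dividing through by 2 gives the monic gcd k^3 + 3k^2 - k - 3.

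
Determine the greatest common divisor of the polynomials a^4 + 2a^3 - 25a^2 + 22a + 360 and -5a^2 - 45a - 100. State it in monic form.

Repeated division with remainder:
  a^4 + 2a^3 - 25a^2 + 22a + 360 = (-(1/5)a^2 + (7/5)a - 18/5)(-5a^2 - 45a - 100) + (0)
Last nonzero remainder: -5a^2 - 45a - 100. Dividing through by -5 gives the monic gcd a^2 + 9a + 20.

a^2 + 9a + 20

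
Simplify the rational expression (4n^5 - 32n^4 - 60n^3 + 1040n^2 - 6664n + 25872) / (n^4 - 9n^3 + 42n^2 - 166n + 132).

Euclidean algorithm in ℚ[n]:
  4n^5 - 32n^4 - 60n^3 + 1040n^2 - 6664n + 25872 = (4n + 4)(n^4 - 9n^3 + 42n^2 - 166n + 132) + (-192n^3 + 1536n^2 - 6528n + 25344)
  n^4 - 9n^3 + 42n^2 - 166n + 132 = (-(1/192)n + 1/192)(-192n^3 + 1536n^2 - 6528n + 25344) + (0)
Last nonzero remainder: -192n^3 + 1536n^2 - 6528n + 25344. Dividing through by -192 gives the monic gcd n^3 - 8n^2 + 34n - 132.
Cancel n^3 - 8n^2 + 34n - 132 from numerator and denominator to get the reduced form.

(4n^2 - 196)/(n - 1)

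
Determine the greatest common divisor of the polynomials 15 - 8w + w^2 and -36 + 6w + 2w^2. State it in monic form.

-3 + w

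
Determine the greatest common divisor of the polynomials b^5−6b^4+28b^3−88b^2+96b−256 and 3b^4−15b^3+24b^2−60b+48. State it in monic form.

Repeated division with remainder:
  b^5−6b^4+28b^3−88b^2+96b−256 = ((1/3)b−1/3)(3b^4−15b^3+24b^2−60b+48) + (15b^3−60b^2+60b−240)
  3b^4−15b^3+24b^2−60b+48 = ((1/5)b−1/5)(15b^3−60b^2+60b−240) + (0)
Last nonzero remainder: 15b^3−60b^2+60b−240. Dividing through by 15 gives the monic gcd b^3−4b^2+4b−16.

b^3−4b^2+4b−16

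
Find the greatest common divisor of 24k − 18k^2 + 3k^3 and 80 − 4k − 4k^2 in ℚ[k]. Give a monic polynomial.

−4 + k

By polynomial division,
  3k^3 − 18k^2 + 24k = (−(3/4)k + 21/4)(−4k^2 − 4k + 80) + (105k − 420)
  −4k^2 − 4k + 80 = (−(4/105)k − 4/21)(105k − 420) + (0)
Last nonzero remainder: 105k − 420. Dividing through by 105 gives the monic gcd k − 4.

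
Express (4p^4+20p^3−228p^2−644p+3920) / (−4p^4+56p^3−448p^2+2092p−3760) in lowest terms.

(−p^2−14p−49)/(p^2−5p+47)

Apply the Euclidean algorithm:
  4p^4+20p^3−228p^2−644p+3920 = (−1)(−4p^4+56p^3−448p^2+2092p−3760) + (76p^3−676p^2+1448p+160)
  −4p^4+56p^3−448p^2+2092p−3760 = (−(1/19)p+97/361)(76p^3−676p^2+1448p+160) + (−(68644/361)p^2+(617796/361)p−1372880/361)
  76p^3−676p^2+1448p+160 = (−(6859/17161)p−722/17161)(−(68644/361)p^2+(617796/361)p−1372880/361) + (0)
Last nonzero remainder: −(68644/361)p^2+(617796/361)p−1372880/361. Dividing through by −68644/361 gives the monic gcd p^2−9p+20.
Cancel p^2−9p+20 from numerator and denominator to get the reduced form.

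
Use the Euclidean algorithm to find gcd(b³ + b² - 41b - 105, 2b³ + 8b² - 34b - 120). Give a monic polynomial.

b² + 8b + 15

Apply the Euclidean algorithm:
  b³ + b² - 41b - 105 = (1/2)(2b³ + 8b² - 34b - 120) + (-3b² - 24b - 45)
  2b³ + 8b² - 34b - 120 = (-(2/3)b + 8/3)(-3b² - 24b - 45) + (0)
Last nonzero remainder: -3b² - 24b - 45. Dividing through by -3 gives the monic gcd b² + 8b + 15.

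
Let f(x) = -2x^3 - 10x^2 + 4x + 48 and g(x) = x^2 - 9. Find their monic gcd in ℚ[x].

x + 3

Euclidean algorithm in ℚ[x]:
  -2x^3 - 10x^2 + 4x + 48 = (-2x - 10)(x^2 - 9) + (-14x - 42)
  x^2 - 9 = (-(1/14)x + 3/14)(-14x - 42) + (0)
Last nonzero remainder: -14x - 42. Dividing through by -14 gives the monic gcd x + 3.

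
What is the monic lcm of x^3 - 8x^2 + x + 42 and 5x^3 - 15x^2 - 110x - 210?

x^5 - 4x^4 - 25x^3 - 2x^2 + 174x + 252

Repeated division with remainder:
  x^3 - 8x^2 + x + 42 = (1/5)(5x^3 - 15x^2 - 110x - 210) + (-5x^2 + 23x + 84)
  5x^3 - 15x^2 - 110x - 210 = (-x - 8/5)(-5x^2 + 23x + 84) + ((54/5)x - 378/5)
  -5x^2 + 23x + 84 = (-(25/54)x - 10/9)((54/5)x - 378/5) + (0)
Last nonzero remainder: (54/5)x - 378/5. Dividing through by 54/5 gives the monic gcd x - 7.
Then lcm(f, g) = f·g / gcd(f, g); expanding and making the result monic gives the answer.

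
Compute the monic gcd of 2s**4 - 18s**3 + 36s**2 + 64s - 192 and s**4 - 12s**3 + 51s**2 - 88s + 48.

s**3 - 11s**2 + 40s - 48

Apply the Euclidean algorithm:
  2s**4 - 18s**3 + 36s**2 + 64s - 192 = (2)(s**4 - 12s**3 + 51s**2 - 88s + 48) + (6s**3 - 66s**2 + 240s - 288)
  s**4 - 12s**3 + 51s**2 - 88s + 48 = ((1/6)s - 1/6)(6s**3 - 66s**2 + 240s - 288) + (0)
Last nonzero remainder: 6s**3 - 66s**2 + 240s - 288. Dividing through by 6 gives the monic gcd s**3 - 11s**2 + 40s - 48.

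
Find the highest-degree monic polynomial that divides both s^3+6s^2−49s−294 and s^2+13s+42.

Apply the Euclidean algorithm:
  s^3+6s^2−49s−294 = (s−7)(s^2+13s+42) + (0)
The last nonzero remainder s^2+13s+42 is already monic.

s^2+13s+42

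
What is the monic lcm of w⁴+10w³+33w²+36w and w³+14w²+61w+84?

Euclidean algorithm in ℚ[w]:
  w⁴+10w³+33w²+36w = (w−4)(w³+14w²+61w+84) + (28w²+196w+336)
  w³+14w²+61w+84 = ((1/28)w+1/4)(28w²+196w+336) + (0)
Last nonzero remainder: 28w²+196w+336. Dividing through by 28 gives the monic gcd w²+7w+12.
Then lcm(f, g) = f·g / gcd(f, g); expanding and making the result monic gives the answer.

w⁵+17w⁴+103w³+267w²+252w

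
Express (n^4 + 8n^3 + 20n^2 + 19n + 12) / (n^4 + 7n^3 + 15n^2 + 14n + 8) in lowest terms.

(n + 3)/(n + 2)

By polynomial division,
  n^4 + 8n^3 + 20n^2 + 19n + 12 = (n^4 + 7n^3 + 15n^2 + 14n + 8) + (n^3 + 5n^2 + 5n + 4)
  n^4 + 7n^3 + 15n^2 + 14n + 8 = (n + 2)(n^3 + 5n^2 + 5n + 4) + (0)
The last nonzero remainder n^3 + 5n^2 + 5n + 4 is already monic.
Cancel n^3 + 5n^2 + 5n + 4 from numerator and denominator to get the reduced form.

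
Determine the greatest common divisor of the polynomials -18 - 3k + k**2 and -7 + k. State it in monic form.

1

Apply the Euclidean algorithm:
  k**2 - 3k - 18 = (k + 4)(k - 7) + (10)
  k - 7 = ((1/10)k - 7/10)(10) + (0)
The last nonzero remainder is the constant 10, so the polynomials are coprime and gcd = 1.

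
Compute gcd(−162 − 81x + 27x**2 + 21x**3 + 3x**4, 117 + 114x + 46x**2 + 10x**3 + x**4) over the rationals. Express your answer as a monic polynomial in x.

9 + 6x + x**2

Repeated division with remainder:
  3x**4 + 21x**3 + 27x**2 − 81x − 162 = (3)(x**4 + 10x**3 + 46x**2 + 114x + 117) + (−9x**3 − 111x**2 − 423x − 513)
  x**4 + 10x**3 + 46x**2 + 114x + 117 = (−(1/9)x + 7/27)(−9x**3 − 111x**2 − 423x − 513) + ((250/9)x**2 + (500/3)x + 250)
  −9x**3 − 111x**2 − 423x − 513 = (−(81/250)x − 513/250)((250/9)x**2 + (500/3)x + 250) + (0)
Last nonzero remainder: (250/9)x**2 + (500/3)x + 250. Dividing through by 250/9 gives the monic gcd x**2 + 6x + 9.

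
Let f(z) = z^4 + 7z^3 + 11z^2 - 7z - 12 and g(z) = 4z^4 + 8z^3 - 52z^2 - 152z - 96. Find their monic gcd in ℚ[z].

z^2 + 4z + 3

Euclidean algorithm in ℚ[z]:
  z^4 + 7z^3 + 11z^2 - 7z - 12 = (1/4)(4z^4 + 8z^3 - 52z^2 - 152z - 96) + (5z^3 + 24z^2 + 31z + 12)
  4z^4 + 8z^3 - 52z^2 - 152z - 96 = ((4/5)z - 56/25)(5z^3 + 24z^2 + 31z + 12) + (-(576/25)z^2 - (2304/25)z - 1728/25)
  5z^3 + 24z^2 + 31z + 12 = (-(125/576)z - 25/144)(-(576/25)z^2 - (2304/25)z - 1728/25) + (0)
Last nonzero remainder: -(576/25)z^2 - (2304/25)z - 1728/25. Dividing through by -576/25 gives the monic gcd z^2 + 4z + 3.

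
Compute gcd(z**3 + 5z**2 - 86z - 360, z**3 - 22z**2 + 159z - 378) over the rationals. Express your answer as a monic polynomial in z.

z - 9

Apply the Euclidean algorithm:
  z**3 + 5z**2 - 86z - 360 = (z**3 - 22z**2 + 159z - 378) + (27z**2 - 245z + 18)
  z**3 - 22z**2 + 159z - 378 = ((1/27)z - 349/729)(27z**2 - 245z + 18) + ((29920/729)z - 29920/81)
  27z**2 - 245z + 18 = ((19683/29920)z - 729/14960)((29920/729)z - 29920/81) + (0)
Last nonzero remainder: (29920/729)z - 29920/81. Dividing through by 29920/729 gives the monic gcd z - 9.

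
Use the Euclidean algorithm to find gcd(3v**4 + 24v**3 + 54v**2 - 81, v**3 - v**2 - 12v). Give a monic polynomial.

v + 3

By polynomial division,
  3v**4 + 24v**3 + 54v**2 - 81 = (3v + 27)(v**3 - v**2 - 12v) + (117v**2 + 324v - 81)
  v**3 - v**2 - 12v = ((1/117)v - 49/1521)(117v**2 + 324v - 81) + (-(147/169)v - 441/169)
  117v**2 + 324v - 81 = (-(6591/49)v + 1521/49)(-(147/169)v - 441/169) + (0)
Last nonzero remainder: -(147/169)v - 441/169. Dividing through by -147/169 gives the monic gcd v + 3.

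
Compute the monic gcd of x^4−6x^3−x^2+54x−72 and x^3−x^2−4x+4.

x−2

Euclidean algorithm in ℚ[x]:
  x^4−6x^3−x^2+54x−72 = (x−5)(x^3−x^2−4x+4) + (−2x^2+30x−52)
  x^3−x^2−4x+4 = (−(1/2)x−7)(−2x^2+30x−52) + (180x−360)
  −2x^2+30x−52 = (−(1/90)x+13/90)(180x−360) + (0)
Last nonzero remainder: 180x−360. Dividing through by 180 gives the monic gcd x−2.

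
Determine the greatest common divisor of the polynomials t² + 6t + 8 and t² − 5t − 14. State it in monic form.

t + 2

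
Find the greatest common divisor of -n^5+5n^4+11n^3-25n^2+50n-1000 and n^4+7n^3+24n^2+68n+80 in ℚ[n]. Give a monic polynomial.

n^3+5n^2+14n+40

Apply the Euclidean algorithm:
  -n^5+5n^4+11n^3-25n^2+50n-1000 = (-n+12)(n^4+7n^3+24n^2+68n+80) + (-49n^3-245n^2-686n-1960)
  n^4+7n^3+24n^2+68n+80 = (-(1/49)n-2/49)(-49n^3-245n^2-686n-1960) + (0)
Last nonzero remainder: -49n^3-245n^2-686n-1960. Dividing through by -49 gives the monic gcd n^3+5n^2+14n+40.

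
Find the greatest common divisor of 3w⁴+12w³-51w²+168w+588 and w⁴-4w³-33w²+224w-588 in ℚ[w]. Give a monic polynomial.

w³+2w²-21w+98

Euclidean algorithm in ℚ[w]:
  3w⁴+12w³-51w²+168w+588 = (3)(w⁴-4w³-33w²+224w-588) + (24w³+48w²-504w+2352)
  w⁴-4w³-33w²+224w-588 = ((1/24)w-1/4)(24w³+48w²-504w+2352) + (0)
Last nonzero remainder: 24w³+48w²-504w+2352. Dividing through by 24 gives the monic gcd w³+2w²-21w+98.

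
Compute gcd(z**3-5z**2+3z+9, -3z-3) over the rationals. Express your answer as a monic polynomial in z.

z+1

Euclidean algorithm in ℚ[z]:
  z**3-5z**2+3z+9 = (-(1/3)z**2+2z-3)(-3z-3) + (0)
Last nonzero remainder: -3z-3. Dividing through by -3 gives the monic gcd z+1.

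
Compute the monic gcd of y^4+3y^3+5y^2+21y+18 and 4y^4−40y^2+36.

By polynomial division,
  y^4+3y^3+5y^2+21y+18 = (1/4)(4y^4−40y^2+36) + (3y^3+15y^2+21y+9)
  4y^4−40y^2+36 = ((4/3)y−20/3)(3y^3+15y^2+21y+9) + (32y^2+128y+96)
  3y^3+15y^2+21y+9 = ((3/32)y+3/32)(32y^2+128y+96) + (0)
Last nonzero remainder: 32y^2+128y+96. Dividing through by 32 gives the monic gcd y^2+4y+3.

y^2+4y+3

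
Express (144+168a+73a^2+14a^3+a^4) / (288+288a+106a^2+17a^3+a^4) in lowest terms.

(3+a)/(6+a)

Euclidean algorithm in ℚ[a]:
  a^4+14a^3+73a^2+168a+144 = (a^4+17a^3+106a^2+288a+288) + (-3a^3-33a^2-120a-144)
  a^4+17a^3+106a^2+288a+288 = (-(1/3)a-2)(-3a^3-33a^2-120a-144) + (0)
Last nonzero remainder: -3a^3-33a^2-120a-144. Dividing through by -3 gives the monic gcd a^3+11a^2+40a+48.
Cancel a^3+11a^2+40a+48 from numerator and denominator to get the reduced form.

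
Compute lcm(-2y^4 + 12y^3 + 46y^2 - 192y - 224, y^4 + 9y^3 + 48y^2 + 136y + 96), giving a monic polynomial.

y^6 - 2y^5 - 23y^4 - 140y^3 - 56y^2 + 2752y + 2688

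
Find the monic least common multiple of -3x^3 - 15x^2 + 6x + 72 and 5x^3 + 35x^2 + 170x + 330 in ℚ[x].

Euclidean algorithm in ℚ[x]:
  -3x^3 - 15x^2 + 6x + 72 = (-3/5)(5x^3 + 35x^2 + 170x + 330) + (6x^2 + 108x + 270)
  5x^3 + 35x^2 + 170x + 330 = ((5/6)x - 55/6)(6x^2 + 108x + 270) + (935x + 2805)
  6x^2 + 108x + 270 = ((6/935)x + 18/187)(935x + 2805) + (0)
Last nonzero remainder: 935x + 2805. Dividing through by 935 gives the monic gcd x + 3.
Then lcm(f, g) = f·g / gcd(f, g); expanding and making the result monic gives the answer.

x^5 + 9x^4 + 40x^3 + 78x^2 - 140x - 528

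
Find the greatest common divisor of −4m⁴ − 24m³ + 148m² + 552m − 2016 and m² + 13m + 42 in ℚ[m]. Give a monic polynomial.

Euclidean algorithm in ℚ[m]:
  −4m⁴ − 24m³ + 148m² + 552m − 2016 = (−4m² + 28m − 48)(m² + 13m + 42) + (0)
The last nonzero remainder m² + 13m + 42 is already monic.

m² + 13m + 42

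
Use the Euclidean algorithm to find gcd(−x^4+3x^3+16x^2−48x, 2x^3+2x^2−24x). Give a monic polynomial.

Repeated division with remainder:
  −x^4+3x^3+16x^2−48x = (−(1/2)x+2)(2x^3+2x^2−24x) + (0)
Last nonzero remainder: 2x^3+2x^2−24x. Dividing through by 2 gives the monic gcd x^3+x^2−12x.

x^3+x^2−12x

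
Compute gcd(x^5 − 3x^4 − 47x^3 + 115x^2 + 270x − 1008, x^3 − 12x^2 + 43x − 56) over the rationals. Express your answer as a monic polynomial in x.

x^3 − 12x^2 + 43x − 56

By polynomial division,
  x^5 − 3x^4 − 47x^3 + 115x^2 + 270x − 1008 = (x^2 + 9x + 18)(x^3 − 12x^2 + 43x − 56) + (0)
The last nonzero remainder x^3 − 12x^2 + 43x − 56 is already monic.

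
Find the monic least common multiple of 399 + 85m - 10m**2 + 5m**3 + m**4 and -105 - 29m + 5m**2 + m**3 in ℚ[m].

Apply the Euclidean algorithm:
  m**4 + 5m**3 - 10m**2 + 85m + 399 = (m)(m**3 + 5m**2 - 29m - 105) + (19m**2 + 190m + 399)
  m**3 + 5m**2 - 29m - 105 = ((1/19)m - 5/19)(19m**2 + 190m + 399) + (0)
Last nonzero remainder: 19m**2 + 190m + 399. Dividing through by 19 gives the monic gcd m**2 + 10m + 21.
Then lcm(f, g) = f·g / gcd(f, g); expanding and making the result monic gives the answer.

-1995 - 26m + 135m**2 - 35m**3 + m**5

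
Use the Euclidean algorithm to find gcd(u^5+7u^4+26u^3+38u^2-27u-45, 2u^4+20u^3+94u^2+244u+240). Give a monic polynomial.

Repeated division with remainder:
  u^5+7u^4+26u^3+38u^2-27u-45 = ((1/2)u-3/2)(2u^4+20u^3+94u^2+244u+240) + (9u^3+57u^2+219u+315)
  2u^4+20u^3+94u^2+244u+240 = ((2/9)u+22/27)(9u^3+57u^2+219u+315) + (-(10/9)u^2-(40/9)u-50/3)
  9u^3+57u^2+219u+315 = (-(81/10)u-189/10)(-(10/9)u^2-(40/9)u-50/3) + (0)
Last nonzero remainder: -(10/9)u^2-(40/9)u-50/3. Dividing through by -10/9 gives the monic gcd u^2+4u+15.

u^2+4u+15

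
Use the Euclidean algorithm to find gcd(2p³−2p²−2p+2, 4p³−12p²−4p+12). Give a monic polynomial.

By polynomial division,
  2p³−2p²−2p+2 = (1/2)(4p³−12p²−4p+12) + (4p²−4)
  4p³−12p²−4p+12 = (p−3)(4p²−4) + (0)
Last nonzero remainder: 4p²−4. Dividing through by 4 gives the monic gcd p²−1.

p²−1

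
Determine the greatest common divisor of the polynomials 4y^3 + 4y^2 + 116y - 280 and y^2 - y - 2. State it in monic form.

y - 2

Repeated division with remainder:
  4y^3 + 4y^2 + 116y - 280 = (4y + 8)(y^2 - y - 2) + (132y - 264)
  y^2 - y - 2 = ((1/132)y + 1/132)(132y - 264) + (0)
Last nonzero remainder: 132y - 264. Dividing through by 132 gives the monic gcd y - 2.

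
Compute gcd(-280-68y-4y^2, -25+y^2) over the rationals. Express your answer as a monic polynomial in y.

Apply the Euclidean algorithm:
  -4y^2-68y-280 = (-4)(y^2-25) + (-68y-380)
  y^2-25 = (-(1/68)y+95/1156)(-68y-380) + (1800/289)
  -68y-380 = (-(4913/450)y-5491/90)(1800/289) + (0)
The last nonzero remainder is the constant 1800/289, so the polynomials are coprime and gcd = 1.

1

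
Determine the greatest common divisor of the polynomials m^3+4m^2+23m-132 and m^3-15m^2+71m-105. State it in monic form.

m-3

Apply the Euclidean algorithm:
  m^3+4m^2+23m-132 = (m^3-15m^2+71m-105) + (19m^2-48m-27)
  m^3-15m^2+71m-105 = ((1/19)m-237/361)(19m^2-48m-27) + ((14768/361)m-44304/361)
  19m^2-48m-27 = ((6859/14768)m+3249/14768)((14768/361)m-44304/361) + (0)
Last nonzero remainder: (14768/361)m-44304/361. Dividing through by 14768/361 gives the monic gcd m-3.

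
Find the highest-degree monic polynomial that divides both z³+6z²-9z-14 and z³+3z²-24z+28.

By polynomial division,
  z³+6z²-9z-14 = (z³+3z²-24z+28) + (3z²+15z-42)
  z³+3z²-24z+28 = ((1/3)z-2/3)(3z²+15z-42) + (0)
Last nonzero remainder: 3z²+15z-42. Dividing through by 3 gives the monic gcd z²+5z-14.

z²+5z-14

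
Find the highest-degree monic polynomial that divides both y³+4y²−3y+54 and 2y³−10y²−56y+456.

By polynomial division,
  y³+4y²−3y+54 = (1/2)(2y³−10y²−56y+456) + (9y²+25y−174)
  2y³−10y²−56y+456 = ((2/9)y−140/81)(9y²+25y−174) + ((2096/81)y+4192/27)
  9y²+25y−174 = ((729/2096)y−2349/2096)((2096/81)y+4192/27) + (0)
Last nonzero remainder: (2096/81)y+4192/27. Dividing through by 2096/81 gives the monic gcd y+6.

y+6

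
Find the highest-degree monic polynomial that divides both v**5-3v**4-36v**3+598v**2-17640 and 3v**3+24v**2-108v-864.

v**2-36

Repeated division with remainder:
  v**5-3v**4-36v**3+598v**2-17640 = ((1/3)v**2-(11/3)v+88/3)(3v**3+24v**2-108v-864) + (-214v**2+7704)
  3v**3+24v**2-108v-864 = (-(3/214)v-12/107)(-214v**2+7704) + (0)
Last nonzero remainder: -214v**2+7704. Dividing through by -214 gives the monic gcd v**2-36.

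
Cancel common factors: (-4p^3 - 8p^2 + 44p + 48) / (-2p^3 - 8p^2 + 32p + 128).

(2p^2 - 4p - 6)/(p^2 - 16)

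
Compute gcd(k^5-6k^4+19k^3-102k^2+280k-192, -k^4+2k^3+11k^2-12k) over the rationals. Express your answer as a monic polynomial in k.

Repeated division with remainder:
  k^5-6k^4+19k^3-102k^2+280k-192 = (-k+4)(-k^4+2k^3+11k^2-12k) + (22k^3-158k^2+328k-192)
  -k^4+2k^3+11k^2-12k = (-(1/22)k-57/242)(22k^3-158k^2+328k-192) + (-(1368/121)k^2+(6840/121)k-5472/121)
  22k^3-158k^2+328k-192 = (-(1331/684)k+242/57)(-(1368/121)k^2+(6840/121)k-5472/121) + (0)
Last nonzero remainder: -(1368/121)k^2+(6840/121)k-5472/121. Dividing through by -1368/121 gives the monic gcd k^2-5k+4.

k^2-5k+4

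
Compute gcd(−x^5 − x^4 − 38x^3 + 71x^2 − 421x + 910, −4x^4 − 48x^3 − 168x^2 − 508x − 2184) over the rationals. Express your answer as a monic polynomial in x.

x^2 − x + 13

Apply the Euclidean algorithm:
  −x^5 − x^4 − 38x^3 + 71x^2 − 421x + 910 = ((1/4)x − 11/4)(−4x^4 − 48x^3 − 168x^2 − 508x − 2184) + (−128x^3 − 264x^2 − 1272x − 5096)
  −4x^4 − 48x^3 − 168x^2 − 508x − 2184 = ((1/32)x + 159/512)(−128x^3 − 264x^2 − 1272x − 5096) + (−(2961/64)x^2 + (2961/64)x − 38493/64)
  −128x^3 − 264x^2 − 1272x − 5096 = ((8192/2961)x + 3584/423)(−(2961/64)x^2 + (2961/64)x − 38493/64) + (0)
Last nonzero remainder: −(2961/64)x^2 + (2961/64)x − 38493/64. Dividing through by −2961/64 gives the monic gcd x^2 − x + 13.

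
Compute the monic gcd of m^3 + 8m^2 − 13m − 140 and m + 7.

m + 7

Apply the Euclidean algorithm:
  m^3 + 8m^2 − 13m − 140 = (m^2 + m − 20)(m + 7) + (0)
The last nonzero remainder m + 7 is already monic.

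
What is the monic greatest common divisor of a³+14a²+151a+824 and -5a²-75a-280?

a+8

Euclidean algorithm in ℚ[a]:
  a³+14a²+151a+824 = (-(1/5)a+1/5)(-5a²-75a-280) + (110a+880)
  -5a²-75a-280 = (-(1/22)a-7/22)(110a+880) + (0)
Last nonzero remainder: 110a+880. Dividing through by 110 gives the monic gcd a+8.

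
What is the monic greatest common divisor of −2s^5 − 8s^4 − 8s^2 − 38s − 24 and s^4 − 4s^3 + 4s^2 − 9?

Apply the Euclidean algorithm:
  −2s^5 − 8s^4 − 8s^2 − 38s − 24 = (−2s − 16)(s^4 − 4s^3 + 4s^2 − 9) + (−56s^3 + 56s^2 − 56s − 168)
  s^4 − 4s^3 + 4s^2 − 9 = (−(1/56)s + 3/56)(−56s^3 + 56s^2 − 56s − 168) + (0)
Last nonzero remainder: −56s^3 + 56s^2 − 56s − 168. Dividing through by −56 gives the monic gcd s^3 − s^2 + s + 3.

s^3 − s^2 + s + 3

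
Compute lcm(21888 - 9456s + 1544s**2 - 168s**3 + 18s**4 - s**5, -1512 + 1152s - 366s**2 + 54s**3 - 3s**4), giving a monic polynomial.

Apply the Euclidean algorithm:
  -s**5 + 18s**4 - 168s**3 + 1544s**2 - 9456s + 21888 = ((1/3)s)(-3s**4 + 54s**3 - 366s**2 + 1152s - 1512) + (-46s**3 + 1160s**2 - 8952s + 21888)
  -3s**4 + 54s**3 - 366s**2 + 1152s - 1512 = ((3/46)s + 249/529)(-46s**3 + 1160s**2 - 8952s + 21888) + (-(173610/529)s**2 + (2083320/529)s - 6249960/529)
  -46s**3 + 1160s**2 - 8952s + 21888 = ((12167/86805)s - 160816/86805)(-(173610/529)s**2 + (2083320/529)s - 6249960/529) + (0)
Last nonzero remainder: -(173610/529)s**2 + (2083320/529)s - 6249960/529. Dividing through by -173610/529 gives the monic gcd s**2 - 12s + 36.
Then lcm(f, g) = f·g / gcd(f, g); expanding and making the result monic gives the answer.

-306432 + 263712s - 100240s**2 + 21072s**3 - 2804s**4 + 290s**5 - 24s**6 + s**7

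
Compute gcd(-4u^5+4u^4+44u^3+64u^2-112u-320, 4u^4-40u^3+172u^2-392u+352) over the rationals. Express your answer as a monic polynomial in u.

Repeated division with remainder:
  -4u^5+4u^4+44u^3+64u^2-112u-320 = (-u-9)(4u^4-40u^3+172u^2-392u+352) + (-144u^3+1220u^2-3288u+2848)
  4u^4-40u^3+172u^2-392u+352 = (-(1/36)u+55/1296)(-144u^3+1220u^2-3288u+2848) + ((9361/324)u^2-(9361/54)u+18722/81)
  -144u^3+1220u^2-3288u+2848 = (-(46656/9361)u+115344/9361)((9361/324)u^2-(9361/54)u+18722/81) + (0)
Last nonzero remainder: (9361/324)u^2-(9361/54)u+18722/81. Dividing through by 9361/324 gives the monic gcd u^2-6u+8.

u^2-6u+8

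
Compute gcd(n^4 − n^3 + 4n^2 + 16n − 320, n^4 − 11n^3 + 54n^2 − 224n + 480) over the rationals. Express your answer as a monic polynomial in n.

n^3 − 5n^2 + 24n − 80

Repeated division with remainder:
  n^4 − n^3 + 4n^2 + 16n − 320 = (n^4 − 11n^3 + 54n^2 − 224n + 480) + (10n^3 − 50n^2 + 240n − 800)
  n^4 − 11n^3 + 54n^2 − 224n + 480 = ((1/10)n − 3/5)(10n^3 − 50n^2 + 240n − 800) + (0)
Last nonzero remainder: 10n^3 − 50n^2 + 240n − 800. Dividing through by 10 gives the monic gcd n^3 − 5n^2 + 24n − 80.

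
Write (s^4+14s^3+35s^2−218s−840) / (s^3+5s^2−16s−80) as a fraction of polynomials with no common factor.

By polynomial division,
  s^4+14s^3+35s^2−218s−840 = (s+9)(s^3+5s^2−16s−80) + (6s^2+6s−120)
  s^3+5s^2−16s−80 = ((1/6)s+2/3)(6s^2+6s−120) + (0)
Last nonzero remainder: 6s^2+6s−120. Dividing through by 6 gives the monic gcd s^2+s−20.
Cancel s^2+s−20 from numerator and denominator to get the reduced form.

(s^2+13s+42)/(s+4)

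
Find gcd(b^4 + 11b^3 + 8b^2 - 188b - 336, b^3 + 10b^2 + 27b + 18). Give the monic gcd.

Repeated division with remainder:
  b^4 + 11b^3 + 8b^2 - 188b - 336 = (b + 1)(b^3 + 10b^2 + 27b + 18) + (-29b^2 - 233b - 354)
  b^3 + 10b^2 + 27b + 18 = (-(1/29)b - 57/841)(-29b^2 - 233b - 354) + (-(840/841)b - 5040/841)
  -29b^2 - 233b - 354 = ((24389/840)b + 49619/840)(-(840/841)b - 5040/841) + (0)
Last nonzero remainder: -(840/841)b - 5040/841. Dividing through by -840/841 gives the monic gcd b + 6.

b + 6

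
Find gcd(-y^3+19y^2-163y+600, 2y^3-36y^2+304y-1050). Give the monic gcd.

By polynomial division,
  -y^3+19y^2-163y+600 = (-1/2)(2y^3-36y^2+304y-1050) + (y^2-11y+75)
  2y^3-36y^2+304y-1050 = (2y-14)(y^2-11y+75) + (0)
The last nonzero remainder y^2-11y+75 is already monic.

y^2-11y+75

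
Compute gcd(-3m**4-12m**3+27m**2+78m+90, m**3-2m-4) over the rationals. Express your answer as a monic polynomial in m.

m**2+2m+2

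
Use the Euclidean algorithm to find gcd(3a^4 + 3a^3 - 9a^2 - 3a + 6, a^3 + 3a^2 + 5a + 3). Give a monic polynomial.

Euclidean algorithm in ℚ[a]:
  3a^4 + 3a^3 - 9a^2 - 3a + 6 = (3a - 6)(a^3 + 3a^2 + 5a + 3) + (-6a^2 + 18a + 24)
  a^3 + 3a^2 + 5a + 3 = (-(1/6)a - 1)(-6a^2 + 18a + 24) + (27a + 27)
  -6a^2 + 18a + 24 = (-(2/9)a + 8/9)(27a + 27) + (0)
Last nonzero remainder: 27a + 27. Dividing through by 27 gives the monic gcd a + 1.

a + 1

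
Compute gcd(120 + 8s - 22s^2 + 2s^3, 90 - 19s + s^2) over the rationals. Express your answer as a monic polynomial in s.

-10 + s

Repeated division with remainder:
  2s^3 - 22s^2 + 8s + 120 = (2s + 16)(s^2 - 19s + 90) + (132s - 1320)
  s^2 - 19s + 90 = ((1/132)s - 3/44)(132s - 1320) + (0)
Last nonzero remainder: 132s - 1320. Dividing through by 132 gives the monic gcd s - 10.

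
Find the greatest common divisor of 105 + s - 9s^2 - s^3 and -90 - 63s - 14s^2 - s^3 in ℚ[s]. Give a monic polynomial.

5 + s

Apply the Euclidean algorithm:
  -s^3 - 9s^2 + s + 105 = (-s^3 - 14s^2 - 63s - 90) + (5s^2 + 64s + 195)
  -s^3 - 14s^2 - 63s - 90 = (-(1/5)s - 6/25)(5s^2 + 64s + 195) + (-(216/25)s - 216/5)
  5s^2 + 64s + 195 = (-(125/216)s - 325/72)(-(216/25)s - 216/5) + (0)
Last nonzero remainder: -(216/25)s - 216/5. Dividing through by -216/25 gives the monic gcd s + 5.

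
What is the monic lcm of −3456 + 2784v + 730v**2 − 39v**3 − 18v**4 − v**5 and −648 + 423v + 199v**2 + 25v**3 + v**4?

By polynomial division,
  −v**5 − 18v**4 − 39v**3 + 730v**2 + 2784v − 3456 = (−v + 7)(v**4 + 25v**3 + 199v**2 + 423v − 648) + (−15v**3 − 240v**2 − 825v + 1080)
  v**4 + 25v**3 + 199v**2 + 423v − 648 = (−(1/15)v − 3/5)(−15v**3 − 240v**2 − 825v + 1080) + (0)
Last nonzero remainder: −15v**3 − 240v**2 − 825v + 1080. Dividing through by −15 gives the monic gcd v**3 + 16v**2 + 55v − 72.
Then lcm(f, g) = f·g / gcd(f, g); expanding and making the result monic gives the answer.

31104 − 21600v − 9354v**2 − 379v**3 + 201v**4 + 27v**5 + v**6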